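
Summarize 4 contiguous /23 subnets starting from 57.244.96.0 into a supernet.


Original prefix: /23
Number of subnets: 4 = 2^2
New prefix = 23 - 2 = 21
Supernet: 57.244.96.0/21


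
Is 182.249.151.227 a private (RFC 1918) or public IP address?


RFC 1918 private ranges:
  10.0.0.0/8 (10.0.0.0 - 10.255.255.255)
  172.16.0.0/12 (172.16.0.0 - 172.31.255.255)
  192.168.0.0/16 (192.168.0.0 - 192.168.255.255)
Public (not in any RFC 1918 range)


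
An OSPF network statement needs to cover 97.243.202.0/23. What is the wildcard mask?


Subnet mask: 255.255.254.0
Wildcard = 255.255.255.255 - subnet mask
255 - 255 = 0
255 - 255 = 0
255 - 254 = 1
255 - 0 = 255
Wildcard: 0.0.1.255


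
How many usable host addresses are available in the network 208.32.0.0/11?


Host bits = 32 - 11 = 21
Total addresses = 2^21 = 2097152
Usable = total - 2 (network and broadcast)
Usable hosts: 2097150


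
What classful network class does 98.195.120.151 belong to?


First octet: 98
Binary: 01100010
0xxxxxxx -> Class A (1-126)
Class A, default mask 255.0.0.0 (/8)


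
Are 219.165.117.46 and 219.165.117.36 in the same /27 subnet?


Mask: 255.255.255.224
219.165.117.46 AND mask = 219.165.117.32
219.165.117.36 AND mask = 219.165.117.32
Yes, same subnet (219.165.117.32)


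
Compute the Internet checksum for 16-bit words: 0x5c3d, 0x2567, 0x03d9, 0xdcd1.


Sum all words (with carry folding):
+ 0x5c3d = 0x5c3d
+ 0x2567 = 0x81a4
+ 0x03d9 = 0x857d
+ 0xdcd1 = 0x624f
One's complement: ~0x624f
Checksum = 0x9db0


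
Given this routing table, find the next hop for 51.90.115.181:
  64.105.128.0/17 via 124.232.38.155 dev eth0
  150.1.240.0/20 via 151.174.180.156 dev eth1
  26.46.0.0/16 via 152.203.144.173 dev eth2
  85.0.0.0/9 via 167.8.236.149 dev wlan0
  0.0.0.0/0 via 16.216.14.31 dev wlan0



Longest prefix match for 51.90.115.181:
  /17 64.105.128.0: no
  /20 150.1.240.0: no
  /16 26.46.0.0: no
  /9 85.0.0.0: no
  /0 0.0.0.0: MATCH
Selected: next-hop 16.216.14.31 via wlan0 (matched /0)


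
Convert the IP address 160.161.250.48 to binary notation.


160 = 10100000
161 = 10100001
250 = 11111010
48 = 00110000
Binary: 10100000.10100001.11111010.00110000


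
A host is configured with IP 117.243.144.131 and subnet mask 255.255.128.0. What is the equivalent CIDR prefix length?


Binary: 11111111.11111111.10000000.00000000
Count leading 1s
Prefix: /17


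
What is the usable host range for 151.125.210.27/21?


Network: 151.125.208.0
Broadcast: 151.125.215.255
First usable = network + 1
Last usable = broadcast - 1
Range: 151.125.208.1 to 151.125.215.254


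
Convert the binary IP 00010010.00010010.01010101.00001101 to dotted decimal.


00010010 = 18
00010010 = 18
01010101 = 85
00001101 = 13
IP: 18.18.85.13


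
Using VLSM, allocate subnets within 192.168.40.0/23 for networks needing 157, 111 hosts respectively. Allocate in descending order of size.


157 hosts -> /24 (254 usable): 192.168.40.0/24
111 hosts -> /25 (126 usable): 192.168.41.0/25
Allocation: 192.168.40.0/24 (157 hosts, 254 usable); 192.168.41.0/25 (111 hosts, 126 usable)


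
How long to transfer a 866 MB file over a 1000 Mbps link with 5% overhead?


Effective throughput = 1000 * (1 - 5/100) = 950 Mbps
File size in Mb = 866 * 8 = 6928 Mb
Time = 6928 / 950
Time = 7.2926 seconds


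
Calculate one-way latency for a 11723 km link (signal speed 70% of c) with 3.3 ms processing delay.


Speed = 0.7 * 3e5 km/s = 210000 km/s
Propagation delay = 11723 / 210000 = 0.0558 s = 55.8238 ms
Processing delay = 3.3 ms
Total one-way latency = 59.1238 ms


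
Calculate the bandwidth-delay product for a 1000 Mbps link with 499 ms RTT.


BDP = bandwidth * RTT
= 1000 Mbps * 499 ms
= 1000 * 1e6 * 499 / 1000 bits
= 499000000 bits
= 62375000 bytes
= 60913.0859 KB
BDP = 499000000 bits (62375000 bytes)


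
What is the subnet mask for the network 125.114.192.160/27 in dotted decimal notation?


/27 means 27 network bits, 5 host bits
Binary: 11111111111111111111111111100000
Mask: 255.255.255.224


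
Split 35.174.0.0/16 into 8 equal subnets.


New prefix = 16 + 3 = 19
Each subnet has 8192 addresses
  35.174.0.0/19
  35.174.32.0/19
  35.174.64.0/19
  35.174.96.0/19
  35.174.128.0/19
  35.174.160.0/19
  35.174.192.0/19
  35.174.224.0/19
Subnets: 35.174.0.0/19, 35.174.32.0/19, 35.174.64.0/19, 35.174.96.0/19, 35.174.128.0/19, 35.174.160.0/19, 35.174.192.0/19, 35.174.224.0/19


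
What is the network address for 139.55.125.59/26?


IP:   10001011.00110111.01111101.00111011
Mask: 11111111.11111111.11111111.11000000
AND operation:
Net:  10001011.00110111.01111101.00000000
Network: 139.55.125.0/26


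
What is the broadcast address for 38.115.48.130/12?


Network: 38.112.0.0/12
Host bits = 20
Set all host bits to 1:
Broadcast: 38.127.255.255


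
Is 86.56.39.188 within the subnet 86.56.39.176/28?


Subnet network: 86.56.39.176
Test IP AND mask: 86.56.39.176
Yes, 86.56.39.188 is in 86.56.39.176/28


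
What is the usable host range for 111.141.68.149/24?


Network: 111.141.68.0
Broadcast: 111.141.68.255
First usable = network + 1
Last usable = broadcast - 1
Range: 111.141.68.1 to 111.141.68.254


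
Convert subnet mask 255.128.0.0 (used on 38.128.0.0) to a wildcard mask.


Subnet mask: 255.128.0.0
Wildcard = 255.255.255.255 - subnet mask
255 - 255 = 0
255 - 128 = 127
255 - 0 = 255
255 - 0 = 255
Wildcard: 0.127.255.255


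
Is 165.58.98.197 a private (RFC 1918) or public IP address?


RFC 1918 private ranges:
  10.0.0.0/8 (10.0.0.0 - 10.255.255.255)
  172.16.0.0/12 (172.16.0.0 - 172.31.255.255)
  192.168.0.0/16 (192.168.0.0 - 192.168.255.255)
Public (not in any RFC 1918 range)


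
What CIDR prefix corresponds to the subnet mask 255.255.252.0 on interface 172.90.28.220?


Binary: 11111111.11111111.11111100.00000000
Count leading 1s
Prefix: /22


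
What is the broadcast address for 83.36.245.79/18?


Network: 83.36.192.0/18
Host bits = 14
Set all host bits to 1:
Broadcast: 83.36.255.255


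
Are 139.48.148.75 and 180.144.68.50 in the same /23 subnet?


Mask: 255.255.254.0
139.48.148.75 AND mask = 139.48.148.0
180.144.68.50 AND mask = 180.144.68.0
No, different subnets (139.48.148.0 vs 180.144.68.0)


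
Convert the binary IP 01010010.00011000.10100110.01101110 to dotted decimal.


01010010 = 82
00011000 = 24
10100110 = 166
01101110 = 110
IP: 82.24.166.110


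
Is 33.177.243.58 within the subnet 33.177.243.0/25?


Subnet network: 33.177.243.0
Test IP AND mask: 33.177.243.0
Yes, 33.177.243.58 is in 33.177.243.0/25


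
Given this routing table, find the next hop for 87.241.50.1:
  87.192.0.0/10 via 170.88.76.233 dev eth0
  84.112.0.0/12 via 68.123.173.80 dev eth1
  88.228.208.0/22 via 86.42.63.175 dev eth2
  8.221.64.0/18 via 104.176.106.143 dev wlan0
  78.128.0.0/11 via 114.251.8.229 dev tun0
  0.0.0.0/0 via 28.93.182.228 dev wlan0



Longest prefix match for 87.241.50.1:
  /10 87.192.0.0: MATCH
  /12 84.112.0.0: no
  /22 88.228.208.0: no
  /18 8.221.64.0: no
  /11 78.128.0.0: no
  /0 0.0.0.0: MATCH
Selected: next-hop 170.88.76.233 via eth0 (matched /10)


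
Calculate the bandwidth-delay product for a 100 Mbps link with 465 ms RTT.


BDP = bandwidth * RTT
= 100 Mbps * 465 ms
= 100 * 1e6 * 465 / 1000 bits
= 46500000 bits
= 5812500 bytes
= 5676.2695 KB
BDP = 46500000 bits (5812500 bytes)


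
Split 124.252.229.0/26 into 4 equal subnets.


New prefix = 26 + 2 = 28
Each subnet has 16 addresses
  124.252.229.0/28
  124.252.229.16/28
  124.252.229.32/28
  124.252.229.48/28
Subnets: 124.252.229.0/28, 124.252.229.16/28, 124.252.229.32/28, 124.252.229.48/28


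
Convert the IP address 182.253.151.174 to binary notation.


182 = 10110110
253 = 11111101
151 = 10010111
174 = 10101110
Binary: 10110110.11111101.10010111.10101110


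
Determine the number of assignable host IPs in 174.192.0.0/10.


Host bits = 32 - 10 = 22
Total addresses = 2^22 = 4194304
Usable = total - 2 (network and broadcast)
Usable hosts: 4194302


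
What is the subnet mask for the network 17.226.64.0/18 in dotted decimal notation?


/18 means 18 network bits, 14 host bits
Binary: 11111111111111111100000000000000
Mask: 255.255.192.0


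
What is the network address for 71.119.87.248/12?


IP:   01000111.01110111.01010111.11111000
Mask: 11111111.11110000.00000000.00000000
AND operation:
Net:  01000111.01110000.00000000.00000000
Network: 71.112.0.0/12


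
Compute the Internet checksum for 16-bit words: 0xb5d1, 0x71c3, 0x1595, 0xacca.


Sum all words (with carry folding):
+ 0xb5d1 = 0xb5d1
+ 0x71c3 = 0x2795
+ 0x1595 = 0x3d2a
+ 0xacca = 0xe9f4
One's complement: ~0xe9f4
Checksum = 0x160b


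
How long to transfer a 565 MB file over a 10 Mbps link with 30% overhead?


Effective throughput = 10 * (1 - 30/100) = 7 Mbps
File size in Mb = 565 * 8 = 4520 Mb
Time = 4520 / 7
Time = 645.7143 seconds


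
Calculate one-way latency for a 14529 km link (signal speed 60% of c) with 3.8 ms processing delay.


Speed = 0.6 * 3e5 km/s = 180000 km/s
Propagation delay = 14529 / 180000 = 0.0807 s = 80.7167 ms
Processing delay = 3.8 ms
Total one-way latency = 84.5167 ms


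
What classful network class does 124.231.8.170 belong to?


First octet: 124
Binary: 01111100
0xxxxxxx -> Class A (1-126)
Class A, default mask 255.0.0.0 (/8)


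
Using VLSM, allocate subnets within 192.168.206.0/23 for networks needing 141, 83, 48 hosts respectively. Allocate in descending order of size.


141 hosts -> /24 (254 usable): 192.168.206.0/24
83 hosts -> /25 (126 usable): 192.168.207.0/25
48 hosts -> /26 (62 usable): 192.168.207.128/26
Allocation: 192.168.206.0/24 (141 hosts, 254 usable); 192.168.207.0/25 (83 hosts, 126 usable); 192.168.207.128/26 (48 hosts, 62 usable)


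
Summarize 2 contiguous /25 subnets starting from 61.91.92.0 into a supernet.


Original prefix: /25
Number of subnets: 2 = 2^1
New prefix = 25 - 1 = 24
Supernet: 61.91.92.0/24


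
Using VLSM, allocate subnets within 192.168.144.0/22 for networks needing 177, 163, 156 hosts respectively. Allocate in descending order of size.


177 hosts -> /24 (254 usable): 192.168.144.0/24
163 hosts -> /24 (254 usable): 192.168.145.0/24
156 hosts -> /24 (254 usable): 192.168.146.0/24
Allocation: 192.168.144.0/24 (177 hosts, 254 usable); 192.168.145.0/24 (163 hosts, 254 usable); 192.168.146.0/24 (156 hosts, 254 usable)


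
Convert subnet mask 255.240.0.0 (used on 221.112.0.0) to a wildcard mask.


Subnet mask: 255.240.0.0
Wildcard = 255.255.255.255 - subnet mask
255 - 255 = 0
255 - 240 = 15
255 - 0 = 255
255 - 0 = 255
Wildcard: 0.15.255.255


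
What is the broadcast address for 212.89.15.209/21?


Network: 212.89.8.0/21
Host bits = 11
Set all host bits to 1:
Broadcast: 212.89.15.255


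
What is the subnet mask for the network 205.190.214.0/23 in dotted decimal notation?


/23 means 23 network bits, 9 host bits
Binary: 11111111111111111111111000000000
Mask: 255.255.254.0


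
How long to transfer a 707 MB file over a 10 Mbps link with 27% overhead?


Effective throughput = 10 * (1 - 27/100) = 7.3 Mbps
File size in Mb = 707 * 8 = 5656 Mb
Time = 5656 / 7.3
Time = 774.7945 seconds


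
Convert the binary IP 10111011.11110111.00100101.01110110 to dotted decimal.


10111011 = 187
11110111 = 247
00100101 = 37
01110110 = 118
IP: 187.247.37.118


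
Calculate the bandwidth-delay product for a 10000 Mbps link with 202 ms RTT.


BDP = bandwidth * RTT
= 10000 Mbps * 202 ms
= 10000 * 1e6 * 202 / 1000 bits
= 2020000000 bits
= 252500000 bytes
= 246582.0312 KB
BDP = 2020000000 bits (252500000 bytes)


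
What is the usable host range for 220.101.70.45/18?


Network: 220.101.64.0
Broadcast: 220.101.127.255
First usable = network + 1
Last usable = broadcast - 1
Range: 220.101.64.1 to 220.101.127.254


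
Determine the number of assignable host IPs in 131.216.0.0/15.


Host bits = 32 - 15 = 17
Total addresses = 2^17 = 131072
Usable = total - 2 (network and broadcast)
Usable hosts: 131070


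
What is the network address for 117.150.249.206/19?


IP:   01110101.10010110.11111001.11001110
Mask: 11111111.11111111.11100000.00000000
AND operation:
Net:  01110101.10010110.11100000.00000000
Network: 117.150.224.0/19


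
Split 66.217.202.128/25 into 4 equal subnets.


New prefix = 25 + 2 = 27
Each subnet has 32 addresses
  66.217.202.128/27
  66.217.202.160/27
  66.217.202.192/27
  66.217.202.224/27
Subnets: 66.217.202.128/27, 66.217.202.160/27, 66.217.202.192/27, 66.217.202.224/27


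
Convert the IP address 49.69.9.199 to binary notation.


49 = 00110001
69 = 01000101
9 = 00001001
199 = 11000111
Binary: 00110001.01000101.00001001.11000111


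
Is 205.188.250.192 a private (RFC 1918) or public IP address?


RFC 1918 private ranges:
  10.0.0.0/8 (10.0.0.0 - 10.255.255.255)
  172.16.0.0/12 (172.16.0.0 - 172.31.255.255)
  192.168.0.0/16 (192.168.0.0 - 192.168.255.255)
Public (not in any RFC 1918 range)


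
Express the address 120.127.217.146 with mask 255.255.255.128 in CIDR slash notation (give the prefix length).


Binary: 11111111.11111111.11111111.10000000
Count leading 1s
Prefix: /25


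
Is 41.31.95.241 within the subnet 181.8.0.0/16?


Subnet network: 181.8.0.0
Test IP AND mask: 41.31.0.0
No, 41.31.95.241 is not in 181.8.0.0/16


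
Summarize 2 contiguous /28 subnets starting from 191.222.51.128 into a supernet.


Original prefix: /28
Number of subnets: 2 = 2^1
New prefix = 28 - 1 = 27
Supernet: 191.222.51.128/27


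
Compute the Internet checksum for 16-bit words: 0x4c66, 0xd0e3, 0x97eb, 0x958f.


Sum all words (with carry folding):
+ 0x4c66 = 0x4c66
+ 0xd0e3 = 0x1d4a
+ 0x97eb = 0xb535
+ 0x958f = 0x4ac5
One's complement: ~0x4ac5
Checksum = 0xb53a


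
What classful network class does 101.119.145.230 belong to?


First octet: 101
Binary: 01100101
0xxxxxxx -> Class A (1-126)
Class A, default mask 255.0.0.0 (/8)


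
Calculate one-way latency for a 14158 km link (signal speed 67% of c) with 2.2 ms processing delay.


Speed = 0.67 * 3e5 km/s = 201000 km/s
Propagation delay = 14158 / 201000 = 0.0704 s = 70.4378 ms
Processing delay = 2.2 ms
Total one-way latency = 72.6378 ms


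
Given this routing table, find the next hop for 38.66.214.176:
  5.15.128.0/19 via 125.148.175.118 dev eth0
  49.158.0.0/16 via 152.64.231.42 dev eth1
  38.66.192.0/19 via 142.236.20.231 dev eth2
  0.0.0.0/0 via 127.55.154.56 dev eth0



Longest prefix match for 38.66.214.176:
  /19 5.15.128.0: no
  /16 49.158.0.0: no
  /19 38.66.192.0: MATCH
  /0 0.0.0.0: MATCH
Selected: next-hop 142.236.20.231 via eth2 (matched /19)


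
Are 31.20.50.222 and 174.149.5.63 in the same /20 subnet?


Mask: 255.255.240.0
31.20.50.222 AND mask = 31.20.48.0
174.149.5.63 AND mask = 174.149.0.0
No, different subnets (31.20.48.0 vs 174.149.0.0)


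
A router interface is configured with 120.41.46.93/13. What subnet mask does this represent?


/13 means 13 network bits, 19 host bits
Binary: 11111111111110000000000000000000
Mask: 255.248.0.0


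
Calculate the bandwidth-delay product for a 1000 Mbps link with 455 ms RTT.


BDP = bandwidth * RTT
= 1000 Mbps * 455 ms
= 1000 * 1e6 * 455 / 1000 bits
= 455000000 bits
= 56875000 bytes
= 55541.9922 KB
BDP = 455000000 bits (56875000 bytes)


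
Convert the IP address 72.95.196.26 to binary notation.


72 = 01001000
95 = 01011111
196 = 11000100
26 = 00011010
Binary: 01001000.01011111.11000100.00011010


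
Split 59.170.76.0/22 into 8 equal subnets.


New prefix = 22 + 3 = 25
Each subnet has 128 addresses
  59.170.76.0/25
  59.170.76.128/25
  59.170.77.0/25
  59.170.77.128/25
  59.170.78.0/25
  59.170.78.128/25
  59.170.79.0/25
  59.170.79.128/25
Subnets: 59.170.76.0/25, 59.170.76.128/25, 59.170.77.0/25, 59.170.77.128/25, 59.170.78.0/25, 59.170.78.128/25, 59.170.79.0/25, 59.170.79.128/25


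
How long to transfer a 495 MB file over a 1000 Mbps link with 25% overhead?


Effective throughput = 1000 * (1 - 25/100) = 750 Mbps
File size in Mb = 495 * 8 = 3960 Mb
Time = 3960 / 750
Time = 5.28 seconds


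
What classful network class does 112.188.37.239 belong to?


First octet: 112
Binary: 01110000
0xxxxxxx -> Class A (1-126)
Class A, default mask 255.0.0.0 (/8)


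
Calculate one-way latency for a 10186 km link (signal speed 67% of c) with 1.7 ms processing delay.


Speed = 0.67 * 3e5 km/s = 201000 km/s
Propagation delay = 10186 / 201000 = 0.0507 s = 50.6766 ms
Processing delay = 1.7 ms
Total one-way latency = 52.3766 ms


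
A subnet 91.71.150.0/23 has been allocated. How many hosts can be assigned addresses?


Host bits = 32 - 23 = 9
Total addresses = 2^9 = 512
Usable = total - 2 (network and broadcast)
Usable hosts: 510


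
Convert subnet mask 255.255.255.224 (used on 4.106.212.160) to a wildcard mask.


Subnet mask: 255.255.255.224
Wildcard = 255.255.255.255 - subnet mask
255 - 255 = 0
255 - 255 = 0
255 - 255 = 0
255 - 224 = 31
Wildcard: 0.0.0.31


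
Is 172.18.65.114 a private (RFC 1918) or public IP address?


RFC 1918 private ranges:
  10.0.0.0/8 (10.0.0.0 - 10.255.255.255)
  172.16.0.0/12 (172.16.0.0 - 172.31.255.255)
  192.168.0.0/16 (192.168.0.0 - 192.168.255.255)
Private (in 172.16.0.0/12)


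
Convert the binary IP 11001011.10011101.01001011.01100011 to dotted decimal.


11001011 = 203
10011101 = 157
01001011 = 75
01100011 = 99
IP: 203.157.75.99


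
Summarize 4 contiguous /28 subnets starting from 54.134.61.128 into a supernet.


Original prefix: /28
Number of subnets: 4 = 2^2
New prefix = 28 - 2 = 26
Supernet: 54.134.61.128/26


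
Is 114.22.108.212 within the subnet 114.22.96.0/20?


Subnet network: 114.22.96.0
Test IP AND mask: 114.22.96.0
Yes, 114.22.108.212 is in 114.22.96.0/20


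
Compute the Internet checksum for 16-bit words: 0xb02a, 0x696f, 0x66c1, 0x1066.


Sum all words (with carry folding):
+ 0xb02a = 0xb02a
+ 0x696f = 0x199a
+ 0x66c1 = 0x805b
+ 0x1066 = 0x90c1
One's complement: ~0x90c1
Checksum = 0x6f3e


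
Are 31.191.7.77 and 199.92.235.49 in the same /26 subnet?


Mask: 255.255.255.192
31.191.7.77 AND mask = 31.191.7.64
199.92.235.49 AND mask = 199.92.235.0
No, different subnets (31.191.7.64 vs 199.92.235.0)


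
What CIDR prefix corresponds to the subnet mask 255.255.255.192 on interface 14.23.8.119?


Binary: 11111111.11111111.11111111.11000000
Count leading 1s
Prefix: /26


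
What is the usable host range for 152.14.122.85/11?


Network: 152.0.0.0
Broadcast: 152.31.255.255
First usable = network + 1
Last usable = broadcast - 1
Range: 152.0.0.1 to 152.31.255.254


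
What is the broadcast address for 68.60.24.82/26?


Network: 68.60.24.64/26
Host bits = 6
Set all host bits to 1:
Broadcast: 68.60.24.127


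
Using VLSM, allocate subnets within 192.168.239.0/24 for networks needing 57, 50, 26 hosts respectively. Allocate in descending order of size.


57 hosts -> /26 (62 usable): 192.168.239.0/26
50 hosts -> /26 (62 usable): 192.168.239.64/26
26 hosts -> /27 (30 usable): 192.168.239.128/27
Allocation: 192.168.239.0/26 (57 hosts, 62 usable); 192.168.239.64/26 (50 hosts, 62 usable); 192.168.239.128/27 (26 hosts, 30 usable)


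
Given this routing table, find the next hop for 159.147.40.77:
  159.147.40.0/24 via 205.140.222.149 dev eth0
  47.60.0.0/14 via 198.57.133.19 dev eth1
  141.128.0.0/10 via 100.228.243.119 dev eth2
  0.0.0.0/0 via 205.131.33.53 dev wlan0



Longest prefix match for 159.147.40.77:
  /24 159.147.40.0: MATCH
  /14 47.60.0.0: no
  /10 141.128.0.0: no
  /0 0.0.0.0: MATCH
Selected: next-hop 205.140.222.149 via eth0 (matched /24)


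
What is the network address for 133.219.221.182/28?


IP:   10000101.11011011.11011101.10110110
Mask: 11111111.11111111.11111111.11110000
AND operation:
Net:  10000101.11011011.11011101.10110000
Network: 133.219.221.176/28


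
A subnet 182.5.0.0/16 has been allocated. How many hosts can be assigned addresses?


Host bits = 32 - 16 = 16
Total addresses = 2^16 = 65536
Usable = total - 2 (network and broadcast)
Usable hosts: 65534


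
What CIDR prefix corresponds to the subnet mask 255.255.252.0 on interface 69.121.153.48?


Binary: 11111111.11111111.11111100.00000000
Count leading 1s
Prefix: /22


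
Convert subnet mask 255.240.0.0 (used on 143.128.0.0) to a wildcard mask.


Subnet mask: 255.240.0.0
Wildcard = 255.255.255.255 - subnet mask
255 - 255 = 0
255 - 240 = 15
255 - 0 = 255
255 - 0 = 255
Wildcard: 0.15.255.255


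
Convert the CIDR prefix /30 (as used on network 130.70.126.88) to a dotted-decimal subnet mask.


/30 means 30 network bits, 2 host bits
Binary: 11111111111111111111111111111100
Mask: 255.255.255.252


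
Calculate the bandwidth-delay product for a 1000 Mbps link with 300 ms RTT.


BDP = bandwidth * RTT
= 1000 Mbps * 300 ms
= 1000 * 1e6 * 300 / 1000 bits
= 300000000 bits
= 37500000 bytes
= 36621.0938 KB
BDP = 300000000 bits (37500000 bytes)


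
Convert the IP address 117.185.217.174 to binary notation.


117 = 01110101
185 = 10111001
217 = 11011001
174 = 10101110
Binary: 01110101.10111001.11011001.10101110


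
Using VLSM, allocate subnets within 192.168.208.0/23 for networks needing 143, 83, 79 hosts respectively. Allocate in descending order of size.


143 hosts -> /24 (254 usable): 192.168.208.0/24
83 hosts -> /25 (126 usable): 192.168.209.0/25
79 hosts -> /25 (126 usable): 192.168.209.128/25
Allocation: 192.168.208.0/24 (143 hosts, 254 usable); 192.168.209.0/25 (83 hosts, 126 usable); 192.168.209.128/25 (79 hosts, 126 usable)


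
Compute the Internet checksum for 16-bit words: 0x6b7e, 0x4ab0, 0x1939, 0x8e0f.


Sum all words (with carry folding):
+ 0x6b7e = 0x6b7e
+ 0x4ab0 = 0xb62e
+ 0x1939 = 0xcf67
+ 0x8e0f = 0x5d77
One's complement: ~0x5d77
Checksum = 0xa288


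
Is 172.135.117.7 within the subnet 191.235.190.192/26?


Subnet network: 191.235.190.192
Test IP AND mask: 172.135.117.0
No, 172.135.117.7 is not in 191.235.190.192/26


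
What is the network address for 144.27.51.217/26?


IP:   10010000.00011011.00110011.11011001
Mask: 11111111.11111111.11111111.11000000
AND operation:
Net:  10010000.00011011.00110011.11000000
Network: 144.27.51.192/26


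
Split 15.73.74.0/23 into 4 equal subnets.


New prefix = 23 + 2 = 25
Each subnet has 128 addresses
  15.73.74.0/25
  15.73.74.128/25
  15.73.75.0/25
  15.73.75.128/25
Subnets: 15.73.74.0/25, 15.73.74.128/25, 15.73.75.0/25, 15.73.75.128/25


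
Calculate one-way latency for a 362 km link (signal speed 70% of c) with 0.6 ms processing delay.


Speed = 0.7 * 3e5 km/s = 210000 km/s
Propagation delay = 362 / 210000 = 0.0017 s = 1.7238 ms
Processing delay = 0.6 ms
Total one-way latency = 2.3238 ms


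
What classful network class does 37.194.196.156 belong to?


First octet: 37
Binary: 00100101
0xxxxxxx -> Class A (1-126)
Class A, default mask 255.0.0.0 (/8)


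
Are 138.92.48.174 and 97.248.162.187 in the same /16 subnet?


Mask: 255.255.0.0
138.92.48.174 AND mask = 138.92.0.0
97.248.162.187 AND mask = 97.248.0.0
No, different subnets (138.92.0.0 vs 97.248.0.0)


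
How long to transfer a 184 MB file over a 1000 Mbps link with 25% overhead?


Effective throughput = 1000 * (1 - 25/100) = 750 Mbps
File size in Mb = 184 * 8 = 1472 Mb
Time = 1472 / 750
Time = 1.9627 seconds


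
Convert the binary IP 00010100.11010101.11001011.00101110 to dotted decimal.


00010100 = 20
11010101 = 213
11001011 = 203
00101110 = 46
IP: 20.213.203.46


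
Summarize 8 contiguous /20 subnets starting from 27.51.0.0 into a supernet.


Original prefix: /20
Number of subnets: 8 = 2^3
New prefix = 20 - 3 = 17
Supernet: 27.51.0.0/17


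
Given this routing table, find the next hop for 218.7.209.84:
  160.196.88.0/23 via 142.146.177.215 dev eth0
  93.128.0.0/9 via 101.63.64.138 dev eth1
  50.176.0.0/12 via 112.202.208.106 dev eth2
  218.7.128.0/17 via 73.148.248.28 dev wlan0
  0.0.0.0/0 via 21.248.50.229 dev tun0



Longest prefix match for 218.7.209.84:
  /23 160.196.88.0: no
  /9 93.128.0.0: no
  /12 50.176.0.0: no
  /17 218.7.128.0: MATCH
  /0 0.0.0.0: MATCH
Selected: next-hop 73.148.248.28 via wlan0 (matched /17)


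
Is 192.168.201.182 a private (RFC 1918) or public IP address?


RFC 1918 private ranges:
  10.0.0.0/8 (10.0.0.0 - 10.255.255.255)
  172.16.0.0/12 (172.16.0.0 - 172.31.255.255)
  192.168.0.0/16 (192.168.0.0 - 192.168.255.255)
Private (in 192.168.0.0/16)


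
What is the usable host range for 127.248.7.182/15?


Network: 127.248.0.0
Broadcast: 127.249.255.255
First usable = network + 1
Last usable = broadcast - 1
Range: 127.248.0.1 to 127.249.255.254


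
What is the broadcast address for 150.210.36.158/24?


Network: 150.210.36.0/24
Host bits = 8
Set all host bits to 1:
Broadcast: 150.210.36.255


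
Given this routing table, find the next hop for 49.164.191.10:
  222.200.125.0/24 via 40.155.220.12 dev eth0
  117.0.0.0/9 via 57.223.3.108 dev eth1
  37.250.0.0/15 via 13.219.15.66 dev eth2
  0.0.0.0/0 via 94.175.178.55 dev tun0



Longest prefix match for 49.164.191.10:
  /24 222.200.125.0: no
  /9 117.0.0.0: no
  /15 37.250.0.0: no
  /0 0.0.0.0: MATCH
Selected: next-hop 94.175.178.55 via tun0 (matched /0)


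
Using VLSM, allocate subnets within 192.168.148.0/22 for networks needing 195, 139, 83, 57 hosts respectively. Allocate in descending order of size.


195 hosts -> /24 (254 usable): 192.168.148.0/24
139 hosts -> /24 (254 usable): 192.168.149.0/24
83 hosts -> /25 (126 usable): 192.168.150.0/25
57 hosts -> /26 (62 usable): 192.168.150.128/26
Allocation: 192.168.148.0/24 (195 hosts, 254 usable); 192.168.149.0/24 (139 hosts, 254 usable); 192.168.150.0/25 (83 hosts, 126 usable); 192.168.150.128/26 (57 hosts, 62 usable)


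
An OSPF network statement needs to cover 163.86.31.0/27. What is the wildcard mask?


Subnet mask: 255.255.255.224
Wildcard = 255.255.255.255 - subnet mask
255 - 255 = 0
255 - 255 = 0
255 - 255 = 0
255 - 224 = 31
Wildcard: 0.0.0.31


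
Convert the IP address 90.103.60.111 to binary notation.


90 = 01011010
103 = 01100111
60 = 00111100
111 = 01101111
Binary: 01011010.01100111.00111100.01101111


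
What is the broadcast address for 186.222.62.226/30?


Network: 186.222.62.224/30
Host bits = 2
Set all host bits to 1:
Broadcast: 186.222.62.227


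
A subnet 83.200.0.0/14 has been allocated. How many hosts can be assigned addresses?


Host bits = 32 - 14 = 18
Total addresses = 2^18 = 262144
Usable = total - 2 (network and broadcast)
Usable hosts: 262142


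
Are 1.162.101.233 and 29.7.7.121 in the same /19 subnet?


Mask: 255.255.224.0
1.162.101.233 AND mask = 1.162.96.0
29.7.7.121 AND mask = 29.7.0.0
No, different subnets (1.162.96.0 vs 29.7.0.0)


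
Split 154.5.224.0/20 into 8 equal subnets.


New prefix = 20 + 3 = 23
Each subnet has 512 addresses
  154.5.224.0/23
  154.5.226.0/23
  154.5.228.0/23
  154.5.230.0/23
  154.5.232.0/23
  154.5.234.0/23
  154.5.236.0/23
  154.5.238.0/23
Subnets: 154.5.224.0/23, 154.5.226.0/23, 154.5.228.0/23, 154.5.230.0/23, 154.5.232.0/23, 154.5.234.0/23, 154.5.236.0/23, 154.5.238.0/23


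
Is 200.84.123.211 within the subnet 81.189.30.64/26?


Subnet network: 81.189.30.64
Test IP AND mask: 200.84.123.192
No, 200.84.123.211 is not in 81.189.30.64/26


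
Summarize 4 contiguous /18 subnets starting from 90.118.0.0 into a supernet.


Original prefix: /18
Number of subnets: 4 = 2^2
New prefix = 18 - 2 = 16
Supernet: 90.118.0.0/16


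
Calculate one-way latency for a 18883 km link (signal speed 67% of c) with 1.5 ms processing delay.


Speed = 0.67 * 3e5 km/s = 201000 km/s
Propagation delay = 18883 / 201000 = 0.0939 s = 93.9453 ms
Processing delay = 1.5 ms
Total one-way latency = 95.4453 ms


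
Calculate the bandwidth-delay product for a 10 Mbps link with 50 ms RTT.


BDP = bandwidth * RTT
= 10 Mbps * 50 ms
= 10 * 1e6 * 50 / 1000 bits
= 500000 bits
= 62500 bytes
= 61.0352 KB
BDP = 500000 bits (62500 bytes)


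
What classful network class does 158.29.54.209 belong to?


First octet: 158
Binary: 10011110
10xxxxxx -> Class B (128-191)
Class B, default mask 255.255.0.0 (/16)


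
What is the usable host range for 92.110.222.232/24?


Network: 92.110.222.0
Broadcast: 92.110.222.255
First usable = network + 1
Last usable = broadcast - 1
Range: 92.110.222.1 to 92.110.222.254


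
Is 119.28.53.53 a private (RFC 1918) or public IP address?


RFC 1918 private ranges:
  10.0.0.0/8 (10.0.0.0 - 10.255.255.255)
  172.16.0.0/12 (172.16.0.0 - 172.31.255.255)
  192.168.0.0/16 (192.168.0.0 - 192.168.255.255)
Public (not in any RFC 1918 range)


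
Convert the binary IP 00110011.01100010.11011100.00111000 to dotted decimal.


00110011 = 51
01100010 = 98
11011100 = 220
00111000 = 56
IP: 51.98.220.56


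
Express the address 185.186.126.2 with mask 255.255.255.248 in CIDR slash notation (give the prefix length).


Binary: 11111111.11111111.11111111.11111000
Count leading 1s
Prefix: /29


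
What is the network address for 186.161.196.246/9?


IP:   10111010.10100001.11000100.11110110
Mask: 11111111.10000000.00000000.00000000
AND operation:
Net:  10111010.10000000.00000000.00000000
Network: 186.128.0.0/9


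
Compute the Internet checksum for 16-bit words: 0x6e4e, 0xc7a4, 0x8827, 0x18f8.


Sum all words (with carry folding):
+ 0x6e4e = 0x6e4e
+ 0xc7a4 = 0x35f3
+ 0x8827 = 0xbe1a
+ 0x18f8 = 0xd712
One's complement: ~0xd712
Checksum = 0x28ed


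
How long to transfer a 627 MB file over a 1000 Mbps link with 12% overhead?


Effective throughput = 1000 * (1 - 12/100) = 880 Mbps
File size in Mb = 627 * 8 = 5016 Mb
Time = 5016 / 880
Time = 5.7 seconds


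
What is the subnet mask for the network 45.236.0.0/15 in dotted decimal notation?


/15 means 15 network bits, 17 host bits
Binary: 11111111111111100000000000000000
Mask: 255.254.0.0


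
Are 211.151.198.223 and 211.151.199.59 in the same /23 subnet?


Mask: 255.255.254.0
211.151.198.223 AND mask = 211.151.198.0
211.151.199.59 AND mask = 211.151.198.0
Yes, same subnet (211.151.198.0)


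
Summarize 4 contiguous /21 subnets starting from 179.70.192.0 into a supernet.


Original prefix: /21
Number of subnets: 4 = 2^2
New prefix = 21 - 2 = 19
Supernet: 179.70.192.0/19


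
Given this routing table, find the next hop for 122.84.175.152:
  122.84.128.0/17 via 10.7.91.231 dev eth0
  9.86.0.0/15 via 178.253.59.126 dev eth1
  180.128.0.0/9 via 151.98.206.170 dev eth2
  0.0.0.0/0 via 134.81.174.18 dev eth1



Longest prefix match for 122.84.175.152:
  /17 122.84.128.0: MATCH
  /15 9.86.0.0: no
  /9 180.128.0.0: no
  /0 0.0.0.0: MATCH
Selected: next-hop 10.7.91.231 via eth0 (matched /17)


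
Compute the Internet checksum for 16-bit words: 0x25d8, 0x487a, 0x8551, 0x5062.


Sum all words (with carry folding):
+ 0x25d8 = 0x25d8
+ 0x487a = 0x6e52
+ 0x8551 = 0xf3a3
+ 0x5062 = 0x4406
One's complement: ~0x4406
Checksum = 0xbbf9


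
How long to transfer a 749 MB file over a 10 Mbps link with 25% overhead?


Effective throughput = 10 * (1 - 25/100) = 7.5 Mbps
File size in Mb = 749 * 8 = 5992 Mb
Time = 5992 / 7.5
Time = 798.9333 seconds


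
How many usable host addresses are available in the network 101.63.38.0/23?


Host bits = 32 - 23 = 9
Total addresses = 2^9 = 512
Usable = total - 2 (network and broadcast)
Usable hosts: 510


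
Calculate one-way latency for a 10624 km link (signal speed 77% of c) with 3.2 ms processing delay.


Speed = 0.77 * 3e5 km/s = 231000 km/s
Propagation delay = 10624 / 231000 = 0.046 s = 45.9913 ms
Processing delay = 3.2 ms
Total one-way latency = 49.1913 ms


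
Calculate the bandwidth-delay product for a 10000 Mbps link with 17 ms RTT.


BDP = bandwidth * RTT
= 10000 Mbps * 17 ms
= 10000 * 1e6 * 17 / 1000 bits
= 170000000 bits
= 21250000 bytes
= 20751.9531 KB
BDP = 170000000 bits (21250000 bytes)


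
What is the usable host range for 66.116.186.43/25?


Network: 66.116.186.0
Broadcast: 66.116.186.127
First usable = network + 1
Last usable = broadcast - 1
Range: 66.116.186.1 to 66.116.186.126


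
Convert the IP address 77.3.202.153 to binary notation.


77 = 01001101
3 = 00000011
202 = 11001010
153 = 10011001
Binary: 01001101.00000011.11001010.10011001


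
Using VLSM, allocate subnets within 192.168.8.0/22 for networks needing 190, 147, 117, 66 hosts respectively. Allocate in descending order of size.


190 hosts -> /24 (254 usable): 192.168.8.0/24
147 hosts -> /24 (254 usable): 192.168.9.0/24
117 hosts -> /25 (126 usable): 192.168.10.0/25
66 hosts -> /25 (126 usable): 192.168.10.128/25
Allocation: 192.168.8.0/24 (190 hosts, 254 usable); 192.168.9.0/24 (147 hosts, 254 usable); 192.168.10.0/25 (117 hosts, 126 usable); 192.168.10.128/25 (66 hosts, 126 usable)


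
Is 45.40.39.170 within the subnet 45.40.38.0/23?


Subnet network: 45.40.38.0
Test IP AND mask: 45.40.38.0
Yes, 45.40.39.170 is in 45.40.38.0/23


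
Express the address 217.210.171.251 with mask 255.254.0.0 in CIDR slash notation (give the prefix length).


Binary: 11111111.11111110.00000000.00000000
Count leading 1s
Prefix: /15


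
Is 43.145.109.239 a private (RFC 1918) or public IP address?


RFC 1918 private ranges:
  10.0.0.0/8 (10.0.0.0 - 10.255.255.255)
  172.16.0.0/12 (172.16.0.0 - 172.31.255.255)
  192.168.0.0/16 (192.168.0.0 - 192.168.255.255)
Public (not in any RFC 1918 range)


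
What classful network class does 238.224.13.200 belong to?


First octet: 238
Binary: 11101110
1110xxxx -> Class D (224-239)
Class D (multicast), default mask N/A


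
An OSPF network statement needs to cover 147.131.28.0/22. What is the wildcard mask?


Subnet mask: 255.255.252.0
Wildcard = 255.255.255.255 - subnet mask
255 - 255 = 0
255 - 255 = 0
255 - 252 = 3
255 - 0 = 255
Wildcard: 0.0.3.255


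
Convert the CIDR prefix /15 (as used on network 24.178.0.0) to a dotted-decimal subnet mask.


/15 means 15 network bits, 17 host bits
Binary: 11111111111111100000000000000000
Mask: 255.254.0.0


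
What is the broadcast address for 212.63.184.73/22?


Network: 212.63.184.0/22
Host bits = 10
Set all host bits to 1:
Broadcast: 212.63.187.255


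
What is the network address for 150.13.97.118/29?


IP:   10010110.00001101.01100001.01110110
Mask: 11111111.11111111.11111111.11111000
AND operation:
Net:  10010110.00001101.01100001.01110000
Network: 150.13.97.112/29


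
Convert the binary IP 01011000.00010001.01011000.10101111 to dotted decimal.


01011000 = 88
00010001 = 17
01011000 = 88
10101111 = 175
IP: 88.17.88.175


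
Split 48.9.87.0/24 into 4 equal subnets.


New prefix = 24 + 2 = 26
Each subnet has 64 addresses
  48.9.87.0/26
  48.9.87.64/26
  48.9.87.128/26
  48.9.87.192/26
Subnets: 48.9.87.0/26, 48.9.87.64/26, 48.9.87.128/26, 48.9.87.192/26


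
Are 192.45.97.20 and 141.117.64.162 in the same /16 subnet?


Mask: 255.255.0.0
192.45.97.20 AND mask = 192.45.0.0
141.117.64.162 AND mask = 141.117.0.0
No, different subnets (192.45.0.0 vs 141.117.0.0)


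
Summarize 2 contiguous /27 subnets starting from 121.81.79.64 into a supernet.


Original prefix: /27
Number of subnets: 2 = 2^1
New prefix = 27 - 1 = 26
Supernet: 121.81.79.64/26


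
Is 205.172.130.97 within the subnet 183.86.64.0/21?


Subnet network: 183.86.64.0
Test IP AND mask: 205.172.128.0
No, 205.172.130.97 is not in 183.86.64.0/21


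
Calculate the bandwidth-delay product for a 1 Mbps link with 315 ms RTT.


BDP = bandwidth * RTT
= 1 Mbps * 315 ms
= 1 * 1e6 * 315 / 1000 bits
= 315000 bits
= 39375 bytes
= 38.4521 KB
BDP = 315000 bits (39375 bytes)


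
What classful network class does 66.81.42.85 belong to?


First octet: 66
Binary: 01000010
0xxxxxxx -> Class A (1-126)
Class A, default mask 255.0.0.0 (/8)


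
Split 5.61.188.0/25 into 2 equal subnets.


New prefix = 25 + 1 = 26
Each subnet has 64 addresses
  5.61.188.0/26
  5.61.188.64/26
Subnets: 5.61.188.0/26, 5.61.188.64/26


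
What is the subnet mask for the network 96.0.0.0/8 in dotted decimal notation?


/8 means 8 network bits, 24 host bits
Binary: 11111111000000000000000000000000
Mask: 255.0.0.0


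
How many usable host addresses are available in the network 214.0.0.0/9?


Host bits = 32 - 9 = 23
Total addresses = 2^23 = 8388608
Usable = total - 2 (network and broadcast)
Usable hosts: 8388606


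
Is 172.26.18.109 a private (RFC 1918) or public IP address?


RFC 1918 private ranges:
  10.0.0.0/8 (10.0.0.0 - 10.255.255.255)
  172.16.0.0/12 (172.16.0.0 - 172.31.255.255)
  192.168.0.0/16 (192.168.0.0 - 192.168.255.255)
Private (in 172.16.0.0/12)


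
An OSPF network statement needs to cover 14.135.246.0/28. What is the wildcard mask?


Subnet mask: 255.255.255.240
Wildcard = 255.255.255.255 - subnet mask
255 - 255 = 0
255 - 255 = 0
255 - 255 = 0
255 - 240 = 15
Wildcard: 0.0.0.15


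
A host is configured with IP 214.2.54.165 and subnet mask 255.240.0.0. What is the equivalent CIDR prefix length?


Binary: 11111111.11110000.00000000.00000000
Count leading 1s
Prefix: /12


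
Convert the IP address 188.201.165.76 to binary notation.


188 = 10111100
201 = 11001001
165 = 10100101
76 = 01001100
Binary: 10111100.11001001.10100101.01001100


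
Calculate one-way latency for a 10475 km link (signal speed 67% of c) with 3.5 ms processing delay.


Speed = 0.67 * 3e5 km/s = 201000 km/s
Propagation delay = 10475 / 201000 = 0.0521 s = 52.1144 ms
Processing delay = 3.5 ms
Total one-way latency = 55.6144 ms


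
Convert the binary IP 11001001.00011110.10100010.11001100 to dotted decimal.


11001001 = 201
00011110 = 30
10100010 = 162
11001100 = 204
IP: 201.30.162.204


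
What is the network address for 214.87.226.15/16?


IP:   11010110.01010111.11100010.00001111
Mask: 11111111.11111111.00000000.00000000
AND operation:
Net:  11010110.01010111.00000000.00000000
Network: 214.87.0.0/16


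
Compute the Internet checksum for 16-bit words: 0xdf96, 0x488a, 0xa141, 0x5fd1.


Sum all words (with carry folding):
+ 0xdf96 = 0xdf96
+ 0x488a = 0x2821
+ 0xa141 = 0xc962
+ 0x5fd1 = 0x2934
One's complement: ~0x2934
Checksum = 0xd6cb


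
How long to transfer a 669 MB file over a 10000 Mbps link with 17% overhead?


Effective throughput = 10000 * (1 - 17/100) = 8300 Mbps
File size in Mb = 669 * 8 = 5352 Mb
Time = 5352 / 8300
Time = 0.6448 seconds


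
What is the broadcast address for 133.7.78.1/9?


Network: 133.0.0.0/9
Host bits = 23
Set all host bits to 1:
Broadcast: 133.127.255.255


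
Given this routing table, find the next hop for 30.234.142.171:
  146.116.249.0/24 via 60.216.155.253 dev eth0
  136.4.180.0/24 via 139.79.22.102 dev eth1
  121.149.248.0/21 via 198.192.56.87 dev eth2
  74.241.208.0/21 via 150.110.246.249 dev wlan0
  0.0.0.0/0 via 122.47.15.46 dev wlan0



Longest prefix match for 30.234.142.171:
  /24 146.116.249.0: no
  /24 136.4.180.0: no
  /21 121.149.248.0: no
  /21 74.241.208.0: no
  /0 0.0.0.0: MATCH
Selected: next-hop 122.47.15.46 via wlan0 (matched /0)


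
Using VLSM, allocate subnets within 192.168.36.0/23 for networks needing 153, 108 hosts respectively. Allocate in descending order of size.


153 hosts -> /24 (254 usable): 192.168.36.0/24
108 hosts -> /25 (126 usable): 192.168.37.0/25
Allocation: 192.168.36.0/24 (153 hosts, 254 usable); 192.168.37.0/25 (108 hosts, 126 usable)


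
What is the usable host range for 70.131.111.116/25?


Network: 70.131.111.0
Broadcast: 70.131.111.127
First usable = network + 1
Last usable = broadcast - 1
Range: 70.131.111.1 to 70.131.111.126


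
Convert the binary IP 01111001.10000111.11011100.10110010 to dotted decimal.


01111001 = 121
10000111 = 135
11011100 = 220
10110010 = 178
IP: 121.135.220.178
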